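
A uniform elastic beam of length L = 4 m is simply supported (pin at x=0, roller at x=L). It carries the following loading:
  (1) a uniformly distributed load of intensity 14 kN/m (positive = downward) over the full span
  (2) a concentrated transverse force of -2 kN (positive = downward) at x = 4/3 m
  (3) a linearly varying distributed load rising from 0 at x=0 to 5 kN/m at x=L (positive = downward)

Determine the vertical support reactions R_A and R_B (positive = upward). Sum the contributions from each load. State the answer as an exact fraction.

Load 1 — uniform load w=14 kN/m over full span:
  R_A = wL/2 = 14·4/2 = 28 kN
  R_B = wL/2 = 14·4/2 = 28 kN
Load 2 — point force P=-2 kN at a=4/3 m (b=L-a=8/3):
  R_A = Pb/L = (-2)·(8/3)/4 = -4/3 kN
  R_B = Pa/L = (-2)·(4/3)/4 = -2/3 kN
Load 3 — triangular load w₀=5 kN/m (0→w₀ over full span):
  R_A = w₀L/6 = 5·4/6 = 10/3 kN
  R_B = w₀L/3 = 5·4/3 = 20/3 kN
Superposition: R_A = 30 kN, R_B = 34 kN

R_A = 30 kN, R_B = 34 kN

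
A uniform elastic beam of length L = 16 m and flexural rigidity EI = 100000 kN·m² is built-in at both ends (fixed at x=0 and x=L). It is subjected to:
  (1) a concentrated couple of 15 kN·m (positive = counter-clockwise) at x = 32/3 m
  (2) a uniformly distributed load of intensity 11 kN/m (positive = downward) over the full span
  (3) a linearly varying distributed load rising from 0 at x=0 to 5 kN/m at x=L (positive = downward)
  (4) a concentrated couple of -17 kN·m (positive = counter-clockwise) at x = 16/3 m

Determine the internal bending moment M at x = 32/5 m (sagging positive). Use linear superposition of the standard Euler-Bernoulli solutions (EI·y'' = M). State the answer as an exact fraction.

M(32/5) = 404/3 kN·m

Load 1 — applied couple M₀=15 kN·m at a=32/3 m (b=L-a=16/3):
  M_1 = R_Ax - M_A  [x≤a] with R_A=5/4, M_A=5 = (5/4)·(32/5) - 5 = 3 kN·m
Load 2 — uniform load w=11 kN/m over full span:
  M_2 = wLx/2 - wL²/12 - wx²/2 = 11·16·(32/5)/2 - 11·16²/12 - 11·(32/5)²/2 = 7744/75 kN·m
Load 3 — triangular load w₀=5 kN/m (0→w₀ over full span):
  M_3 = 3w₀Lx/20 - w₀L²/30 - w₀x³/(6L) = 3·5·16·(32/5)/20 - 5·16²/30 - 5·(32/5)³/(6·16) = 512/25 kN·m
Load 4 — applied couple M₀=-17 kN·m at a=16/3 m (b=L-a=32/3):
  M_4 = R_Ax - M_A - M₀  [x>a] with R_A=-17/12, M_A=0 = (-17/12)·(32/5) - 0 - (-17) = 119/15 kN·m
Superposition: M = Σ M_i = 404/3 kN·m ≈ 134.666667 kN·m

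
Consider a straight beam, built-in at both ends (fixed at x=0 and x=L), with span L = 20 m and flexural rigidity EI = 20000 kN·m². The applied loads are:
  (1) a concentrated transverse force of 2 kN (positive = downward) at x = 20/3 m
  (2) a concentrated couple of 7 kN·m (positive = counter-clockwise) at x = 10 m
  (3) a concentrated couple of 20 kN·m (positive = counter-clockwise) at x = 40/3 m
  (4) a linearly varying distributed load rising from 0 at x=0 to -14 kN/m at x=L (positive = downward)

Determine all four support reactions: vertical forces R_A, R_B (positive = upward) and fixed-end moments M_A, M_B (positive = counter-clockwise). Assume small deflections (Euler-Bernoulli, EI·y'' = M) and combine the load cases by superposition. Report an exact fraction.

Load 1 — point force P=2 kN at a=20/3 m (b=L-a=40/3):
  R_A = Pb²(3a+b)/L³ = 2·(40/3)²·(3·(20/3)+(40/3))/20³ = 40/27 kN
  M_A = Pab²/L² = 2·(20/3)·(40/3)²/20² = 160/27 kN·m
  R_B = Pa²(a+3b)/L³ = 2·(20/3)²·((20/3)+3·(40/3))/20³ = 14/27 kN
  M_B = -Pa²b/L² = -2·(20/3)²·(40/3)/20² = -80/27 kN·m
Load 2 — applied couple M₀=7 kN·m at a=10 m (b=L-a=10):
  R_A = 6M₀ab/L³ = 6·7·10·10/20³ = 21/40 kN
  M_A = M₀b(2a-b)/L² = 7·10·(2·10-10)/20² = 7/4 kN·m
  R_B = -6M₀ab/L³ = -6·7·10·10/20³ = -21/40 kN
  M_B = M₀a(2b-a)/L² = 7·10·(2·10-10)/20² = 7/4 kN·m
Load 3 — applied couple M₀=20 kN·m at a=40/3 m (b=L-a=20/3):
  R_A = 6M₀ab/L³ = 6·20·(40/3)·(20/3)/20³ = 4/3 kN
  M_A = M₀b(2a-b)/L² = 20·(20/3)·(2·(40/3)-(20/3))/20² = 20/3 kN·m
  R_B = -6M₀ab/L³ = -6·20·(40/3)·(20/3)/20³ = -4/3 kN
  M_B = M₀a(2b-a)/L² = 20·(40/3)·(2·(20/3)-(40/3))/20² = 0 kN·m
Load 4 — triangular load w₀=-14 kN/m (0→w₀ over full span):
  R_A = 3w₀L/20 = 3·(-14)·20/20 = -42 kN
  M_A = w₀L²/30 = (-14)·20²/30 = -560/3 kN·m
  R_B = 7w₀L/20 = 7·(-14)·20/20 = -98 kN
  M_B = -w₀L²/20 = -(-14)·20²/20 = 280 kN·m
Superposition: R_A = -41753/1080 kN, M_A = -18611/108 kN·m, R_B = -107287/1080 kN, M_B = 30109/108 kN·m

R_A = -41753/1080 kN, M_A = -18611/108 kN·m, R_B = -107287/1080 kN, M_B = 30109/108 kN·m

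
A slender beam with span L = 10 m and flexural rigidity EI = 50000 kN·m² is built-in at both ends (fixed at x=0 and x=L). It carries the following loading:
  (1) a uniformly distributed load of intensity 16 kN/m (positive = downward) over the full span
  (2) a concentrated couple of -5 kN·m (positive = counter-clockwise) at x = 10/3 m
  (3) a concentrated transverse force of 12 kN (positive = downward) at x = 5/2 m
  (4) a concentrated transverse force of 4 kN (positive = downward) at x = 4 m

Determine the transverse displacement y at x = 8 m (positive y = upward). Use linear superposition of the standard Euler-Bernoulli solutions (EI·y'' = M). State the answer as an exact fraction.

y(8) = -844487/225000000 m

Load 1 — uniform load w=16 kN/m over full span:
  y_1 = -wx²(L-x)²/(24EI) = -16·8²·(10-8)²/(24·50000) = -32/9375 m
Load 2 — applied couple M₀=-5 kN·m at a=10/3 m (b=L-a=20/3):
  y_2 = (R_Ax³/6 - M_Ax²/2 - M₀(x-a)²/2)/EI  [x>a] with R_A=-2/3, M_A=0 = ((-2/3)·8³/6 - 0·8²/2 - (-5)·(8-(10/3))²/2)/50000 = -11/225000 m
Load 3 — point force P=12 kN at a=5/2 m (b=L-a=15/2):
  y_3 = -Pa²(L-x)²(3bL-(3b+a)(L-x))/(6L³EI)  [x>a] = -12·(5/2)²·(10-8)²·(3·(15/2)·10-(3·(15/2)+(5/2))·(10-8))/(6·10³·50000) = -7/40000 m
Load 4 — point force P=4 kN at a=4 m (b=L-a=6):
  y_4 = -Pa²(L-x)²(3bL-(3b+a)(L-x))/(6L³EI)  [x>a] = -4·4²·(10-8)²·(3·6·10-(3·6+4)·(10-8))/(6·10³·50000) = -136/1171875 m
Superposition: y = Σ y_i = -844487/225000000 m ≈ -0.003753 m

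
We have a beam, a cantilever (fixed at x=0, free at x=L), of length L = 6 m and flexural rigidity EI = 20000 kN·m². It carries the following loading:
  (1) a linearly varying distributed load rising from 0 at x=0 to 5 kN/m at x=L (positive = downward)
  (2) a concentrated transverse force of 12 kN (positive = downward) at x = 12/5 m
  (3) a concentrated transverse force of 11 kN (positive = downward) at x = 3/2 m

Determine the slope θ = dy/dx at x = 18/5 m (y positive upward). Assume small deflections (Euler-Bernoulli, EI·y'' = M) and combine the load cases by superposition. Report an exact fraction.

θ(18/5) = -171567/20000000 rad

Load 1 — triangular load w₀=5 kN/m (0→w₀ over full span):
  θ_1 = (w₀Lx²/4-w₀L²x/3-w₀x⁴/(24L))/EI = (5·6·(18/5)²/4-5·6²·(18/5)/3-5·(18/5)⁴/(24·6))/20000 = -15579/2500000 rad
Load 2 — point force P=12 kN at a=12/5 m (b=L-a=18/5):
  θ_2 = -Pa²/(2EI)  [x>a] = -12·(12/5)²/(2·20000) = -27/15625 rad
Load 3 — point force P=11 kN at a=3/2 m (b=L-a=9/2):
  θ_3 = -Pa²/(2EI)  [x>a] = -11·(3/2)²/(2·20000) = -99/160000 rad
Superposition: θ = Σ θ_i = -171567/20000000 rad ≈ -0.008578 rad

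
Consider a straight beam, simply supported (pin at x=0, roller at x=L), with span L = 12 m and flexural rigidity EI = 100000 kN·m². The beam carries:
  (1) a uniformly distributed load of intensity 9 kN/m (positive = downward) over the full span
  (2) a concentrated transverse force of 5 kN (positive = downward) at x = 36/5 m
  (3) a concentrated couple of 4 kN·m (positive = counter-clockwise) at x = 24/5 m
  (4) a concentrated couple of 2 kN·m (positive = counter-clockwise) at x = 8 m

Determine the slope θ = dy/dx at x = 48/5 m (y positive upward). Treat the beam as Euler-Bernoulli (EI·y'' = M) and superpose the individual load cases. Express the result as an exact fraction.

θ(48/5) = 25747/4687500 rad

Load 1 — uniform load w=9 kN/m over full span:
  θ_1 = -w(L³-6Lx²+4x³)/(24EI) = -9·(12³-6·12·(48/5)²+4·(48/5)³)/(24·100000) = 8019/1562500 rad
Load 2 — point force P=5 kN at a=36/5 m (b=L-a=24/5):
  θ_2 = -Pa(2L²-6Lx+3x²+a²)/(6LEI)  [x>a] = -5·(36/5)·(2·12²-6·12·(48/5)+3·(48/5)²+(36/5)²)/(6·12·100000) = 117/312500 rad
Load 3 — applied couple M₀=4 kN·m at a=24/5 m (b=L-a=36/5):
  θ_3 = (M₀x²/(2L)-M₀(x-a)+C₁)/EI  [x>a] with C₁=M₀(3b²-L²)/(6L)=16/25 = (4·(48/5)²/(2·12)-4·((48/5)-(24/5))+(16/25))/100000 = -1/31250 rad
Load 4 — applied couple M₀=2 kN·m at a=8 m (b=L-a=4):
  θ_4 = (M₀x²/(2L)-M₀(x-a)+C₁)/EI  [x>a] with C₁=M₀(3b²-L²)/(6L)=-8/3 = (2·(48/5)²/(2·12)-2·((48/5)-8)+(-8/3))/100000 = 17/937500 rad
Superposition: θ = Σ θ_i = 25747/4687500 rad ≈ 0.005493 rad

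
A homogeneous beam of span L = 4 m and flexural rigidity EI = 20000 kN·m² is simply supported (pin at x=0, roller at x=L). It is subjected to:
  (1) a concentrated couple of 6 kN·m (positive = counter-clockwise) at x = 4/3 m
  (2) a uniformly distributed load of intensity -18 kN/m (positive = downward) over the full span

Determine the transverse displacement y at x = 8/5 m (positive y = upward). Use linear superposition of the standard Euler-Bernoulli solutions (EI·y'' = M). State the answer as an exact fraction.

y(8/5) = 2347/781250 m

Load 1 — applied couple M₀=6 kN·m at a=4/3 m (b=L-a=8/3):
  y_1 = (M₀x³/(6L)-M₀(x-a)²/2+C₁x)/EI  [x>a] with C₁=M₀(3b²-L²)/(6L)=4/3 = (6·(8/5)³/(6·4)-6·((8/5)-(4/3))²/2+(4/3)·(8/5))/20000 = 23/156250 m
Load 2 — uniform load w=-18 kN/m over full span:
  y_2 = -wx(L³-2Lx²+x³)/(24EI) = -(-18)·(8/5)·(4³-2·4·(8/5)²+(8/5)³)/(24·20000) = 1116/390625 m
Superposition: y = Σ y_i = 2347/781250 m ≈ 0.003004 m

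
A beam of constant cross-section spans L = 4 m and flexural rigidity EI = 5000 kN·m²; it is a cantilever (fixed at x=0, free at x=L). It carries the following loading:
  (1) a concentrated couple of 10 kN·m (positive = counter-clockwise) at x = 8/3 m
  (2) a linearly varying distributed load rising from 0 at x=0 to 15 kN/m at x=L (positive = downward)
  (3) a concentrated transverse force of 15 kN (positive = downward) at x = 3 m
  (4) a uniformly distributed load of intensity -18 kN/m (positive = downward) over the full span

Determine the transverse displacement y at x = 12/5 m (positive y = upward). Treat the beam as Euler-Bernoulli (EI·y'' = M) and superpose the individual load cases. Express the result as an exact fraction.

Load 1 — applied couple M₀=10 kN·m at a=8/3 m (b=L-a=4/3):
  y_1 = M₀x²/(2EI)  [x≤a] = 10·(12/5)²/(2·5000) = 18/3125 m
Load 2 — triangular load w₀=15 kN/m (0→w₀ over full span):
  y_2 = (w₀Lx³/12-w₀L²x²/6-w₀x⁵/(120L))/EI = (15·4·(12/5)³/12-15·4²·(12/5)²/6-15·(12/5)⁵/(120·4))/5000 = -63972/1953125 m
Load 3 — point force P=15 kN at a=3 m (b=L-a=1):
  y_3 = -Px²(3a-x)/(6EI)  [x≤a] = -15·(12/5)²·(3·3-(12/5))/(6·5000) = -297/15625 m
Load 4 — uniform load w=-18 kN/m over full span:
  y_4 = -wx²(x²-4Lx+6L²)/(24EI) = -(-18)·(12/5)²·((12/5)²-4·4·(12/5)+6·4²)/(24·5000) = 21384/390625 m
Superposition: y = Σ y_i = 17073/1953125 m ≈ 0.008741 m

y(12/5) = 17073/1953125 m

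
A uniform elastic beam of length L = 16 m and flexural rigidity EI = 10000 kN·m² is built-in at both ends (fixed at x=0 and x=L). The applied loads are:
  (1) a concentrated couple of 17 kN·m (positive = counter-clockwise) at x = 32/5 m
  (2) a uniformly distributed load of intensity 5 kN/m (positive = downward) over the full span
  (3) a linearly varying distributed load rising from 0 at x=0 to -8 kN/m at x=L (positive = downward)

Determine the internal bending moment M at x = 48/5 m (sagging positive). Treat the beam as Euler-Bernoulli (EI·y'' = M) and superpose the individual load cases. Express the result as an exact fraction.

Load 1 — applied couple M₀=17 kN·m at a=32/5 m (b=L-a=48/5):
  M_1 = R_Ax - M_A - M₀  [x>a] with R_A=153/100, M_A=51/25 = (153/100)·(48/5) - (51/25) - 17 = -544/125 kN·m
Load 2 — uniform load w=5 kN/m over full span:
  M_2 = wLx/2 - wL²/12 - wx²/2 = 5·16·(48/5)/2 - 5·16²/12 - 5·(48/5)²/2 = 704/15 kN·m
Load 3 — triangular load w₀=-8 kN/m (0→w₀ over full span):
  M_3 = 3w₀Lx/20 - w₀L²/30 - w₀x³/(6L) = 3·(-8)·16·(48/5)/20 - (-8)·16²/30 - (-8)·(48/5)³/(6·16) = -15872/375 kN·m
Superposition: M = Σ M_i = 32/125 kN·m ≈ 0.256000 kN·m

M(48/5) = 32/125 kN·m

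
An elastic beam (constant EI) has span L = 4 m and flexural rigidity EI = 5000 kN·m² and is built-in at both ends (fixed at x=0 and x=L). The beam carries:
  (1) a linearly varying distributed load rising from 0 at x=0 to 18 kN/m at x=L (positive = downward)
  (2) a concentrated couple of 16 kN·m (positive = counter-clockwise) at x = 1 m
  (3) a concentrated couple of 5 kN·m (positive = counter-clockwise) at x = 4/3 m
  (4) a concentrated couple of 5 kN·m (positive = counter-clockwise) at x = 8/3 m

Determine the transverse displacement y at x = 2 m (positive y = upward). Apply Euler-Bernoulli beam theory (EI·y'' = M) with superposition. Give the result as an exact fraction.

y(2) = -1/2500 m

Load 1 — triangular load w₀=18 kN/m (0→w₀ over full span):
  y_1 = -w₀x²(L-x)²(x+2L)/(120LEI) = -18·2²·(4-2)²·(2+2·4)/(120·4·5000) = -3/2500 m
Load 2 — applied couple M₀=16 kN·m at a=1 m (b=L-a=3):
  y_2 = (R_Ax³/6 - M_Ax²/2 - M₀(x-a)²/2)/EI  [x>a] with R_A=9/2, M_A=-3 = ((9/2)·2³/6 - (-3)·2²/2 - 16·(2-1)²/2)/5000 = 1/1250 m
Load 3 — applied couple M₀=5 kN·m at a=4/3 m (b=L-a=8/3):
  y_3 = (R_Ax³/6 - M_Ax²/2 - M₀(x-a)²/2)/EI  [x>a] with R_A=5/3, M_A=0 = ((5/3)·2³/6 - 0·2²/2 - 5·(2-(4/3))²/2)/5000 = 1/4500 m
Load 4 — applied couple M₀=5 kN·m at a=8/3 m (b=L-a=4/3):
  y_4 = (R_Ax³/6 - M_Ax²/2)/EI  [x≤a] with R_A=5/3, M_A=5/3 = ((5/3)·2³/6 - (5/3)·2²/2)/5000 = -1/4500 m
Superposition: y = Σ y_i = -1/2500 m ≈ -0.000400 m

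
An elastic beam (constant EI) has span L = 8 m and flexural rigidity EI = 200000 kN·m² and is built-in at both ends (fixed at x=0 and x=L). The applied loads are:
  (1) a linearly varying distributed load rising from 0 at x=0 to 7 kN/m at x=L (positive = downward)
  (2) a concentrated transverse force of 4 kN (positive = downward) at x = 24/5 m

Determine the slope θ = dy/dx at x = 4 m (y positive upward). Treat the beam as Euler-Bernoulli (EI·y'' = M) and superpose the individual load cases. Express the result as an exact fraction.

Load 1 — triangular load w₀=7 kN/m (0→w₀ over full span):
  θ_1 = -w₀(2x(L-x)(L-2x)(x+2L)+x²(L-x)²)/(120LEI) = -7·(2·4·(8-4)·(8-2·4)·(4+2·8)+4²·(8-4)²)/(120·8·200000) = -7/750000 rad
Load 2 — point force P=4 kN at a=24/5 m (b=L-a=16/5):
  θ_2 = -Pb²x(2aL-(3a+b)x)/(2L³EI)  [x≤a] = -4·(16/5)²·4·(2·(24/5)·8-(3·(24/5)+(16/5))·4)/(2·8³·200000) = -2/390625 rad
Superposition: θ = Σ θ_i = -271/18750000 rad ≈ -0.000014 rad

θ(4) = -271/18750000 rad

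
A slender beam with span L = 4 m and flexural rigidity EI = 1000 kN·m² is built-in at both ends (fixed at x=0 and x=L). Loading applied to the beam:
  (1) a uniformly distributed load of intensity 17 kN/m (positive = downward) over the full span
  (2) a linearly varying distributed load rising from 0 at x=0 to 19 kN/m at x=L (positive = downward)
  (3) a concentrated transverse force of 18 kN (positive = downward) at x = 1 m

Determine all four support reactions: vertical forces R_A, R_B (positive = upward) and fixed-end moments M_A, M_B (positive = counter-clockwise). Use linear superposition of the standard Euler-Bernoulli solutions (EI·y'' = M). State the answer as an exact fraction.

R_A = 4847/80 kN, M_A = 1717/40 kN·m, R_B = 5073/80 kN, M_B = -4949/120 kN·m

Load 1 — uniform load w=17 kN/m over full span:
  R_A = wL/2 = 17·4/2 = 34 kN
  M_A = wL²/12 = 17·4²/12 = 68/3 kN·m
  R_B = wL/2 = 17·4/2 = 34 kN
  M_B = -wL²/12 = -17·4²/12 = -68/3 kN·m
Load 2 — triangular load w₀=19 kN/m (0→w₀ over full span):
  R_A = 3w₀L/20 = 3·19·4/20 = 57/5 kN
  M_A = w₀L²/30 = 19·4²/30 = 152/15 kN·m
  R_B = 7w₀L/20 = 7·19·4/20 = 133/5 kN
  M_B = -w₀L²/20 = -19·4²/20 = -76/5 kN·m
Load 3 — point force P=18 kN at a=1 m (b=L-a=3):
  R_A = Pb²(3a+b)/L³ = 18·3²·(3·1+3)/4³ = 243/16 kN
  M_A = Pab²/L² = 18·1·3²/4² = 81/8 kN·m
  R_B = Pa²(a+3b)/L³ = 18·1²·(1+3·3)/4³ = 45/16 kN
  M_B = -Pa²b/L² = -18·1²·3/4² = -27/8 kN·m
Superposition: R_A = 4847/80 kN, M_A = 1717/40 kN·m, R_B = 5073/80 kN, M_B = -4949/120 kN·m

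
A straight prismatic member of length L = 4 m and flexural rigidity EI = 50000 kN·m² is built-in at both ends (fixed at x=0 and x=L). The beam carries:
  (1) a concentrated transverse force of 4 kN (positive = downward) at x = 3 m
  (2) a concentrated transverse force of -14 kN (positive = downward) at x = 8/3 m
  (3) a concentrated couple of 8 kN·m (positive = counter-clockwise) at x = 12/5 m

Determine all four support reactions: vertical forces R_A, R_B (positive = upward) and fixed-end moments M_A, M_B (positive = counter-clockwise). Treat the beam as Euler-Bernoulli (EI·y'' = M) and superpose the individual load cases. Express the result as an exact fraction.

Load 1 — point force P=4 kN at a=3 m (b=L-a=1):
  R_A = Pb²(3a+b)/L³ = 4·1²·(3·3+1)/4³ = 5/8 kN
  M_A = Pab²/L² = 4·3·1²/4² = 3/4 kN·m
  R_B = Pa²(a+3b)/L³ = 4·3²·(3+3·1)/4³ = 27/8 kN
  M_B = -Pa²b/L² = -4·3²·1/4² = -9/4 kN·m
Load 2 — point force P=-14 kN at a=8/3 m (b=L-a=4/3):
  R_A = Pb²(3a+b)/L³ = (-14)·(4/3)²·(3·(8/3)+(4/3))/4³ = -98/27 kN
  M_A = Pab²/L² = (-14)·(8/3)·(4/3)²/4² = -112/27 kN·m
  R_B = Pa²(a+3b)/L³ = (-14)·(8/3)²·((8/3)+3·(4/3))/4³ = -280/27 kN
  M_B = -Pa²b/L² = -(-14)·(8/3)²·(4/3)/4² = 224/27 kN·m
Load 3 — applied couple M₀=8 kN·m at a=12/5 m (b=L-a=8/5):
  R_A = 6M₀ab/L³ = 6·8·(12/5)·(8/5)/4³ = 72/25 kN
  M_A = M₀b(2a-b)/L² = 8·(8/5)·(2·(12/5)-(8/5))/4² = 64/25 kN·m
  R_B = -6M₀ab/L³ = -6·8·(12/5)·(8/5)/4³ = -72/25 kN
  M_B = M₀a(2b-a)/L² = 8·(12/5)·(2·(8/5)-(12/5))/4² = 24/25 kN·m
Superposition: R_A = -673/5400 kN, M_A = -2263/2700 kN·m, R_B = -53327/5400 kN, M_B = 18917/2700 kN·m

R_A = -673/5400 kN, M_A = -2263/2700 kN·m, R_B = -53327/5400 kN, M_B = 18917/2700 kN·m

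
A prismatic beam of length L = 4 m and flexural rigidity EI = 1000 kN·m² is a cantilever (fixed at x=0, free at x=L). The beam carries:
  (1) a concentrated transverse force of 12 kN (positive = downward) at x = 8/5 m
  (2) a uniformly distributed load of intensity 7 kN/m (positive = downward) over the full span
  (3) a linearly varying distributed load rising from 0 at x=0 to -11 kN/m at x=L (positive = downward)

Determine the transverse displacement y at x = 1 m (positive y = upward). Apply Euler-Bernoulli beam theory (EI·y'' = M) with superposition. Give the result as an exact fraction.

y(1) = -2657/480000 m

Load 1 — point force P=12 kN at a=8/5 m (b=L-a=12/5):
  y_1 = -Px²(3a-x)/(6EI)  [x≤a] = -12·1²·(3·(8/5)-1)/(6·1000) = -19/2500 m
Load 2 — uniform load w=7 kN/m over full span:
  y_2 = -wx²(x²-4Lx+6L²)/(24EI) = -7·1²·(1²-4·4·1+6·4²)/(24·1000) = -189/8000 m
Load 3 — triangular load w₀=-11 kN/m (0→w₀ over full span):
  y_3 = (w₀Lx³/12-w₀L²x²/6-w₀x⁵/(120L))/EI = ((-11)·4·1³/12-(-11)·4²·1²/6-(-11)·1⁵/(120·4))/1000 = 12331/480000 m
Superposition: y = Σ y_i = -2657/480000 m ≈ -0.005535 m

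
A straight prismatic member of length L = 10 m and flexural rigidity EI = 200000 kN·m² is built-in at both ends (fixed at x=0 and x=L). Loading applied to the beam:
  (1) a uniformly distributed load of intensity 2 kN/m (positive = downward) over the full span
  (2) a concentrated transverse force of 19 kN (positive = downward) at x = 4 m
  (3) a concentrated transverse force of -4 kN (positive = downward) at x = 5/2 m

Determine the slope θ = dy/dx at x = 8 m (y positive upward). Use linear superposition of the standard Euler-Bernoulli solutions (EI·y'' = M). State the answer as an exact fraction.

Load 1 — uniform load w=2 kN/m over full span:
  θ_1 = -wx(L-x)(L-2x)/(12EI) = -2·8·(10-8)·(10-2·8)/(12·200000) = 1/12500 rad
Load 2 — point force P=19 kN at a=4 m (b=L-a=6):
  θ_2 = Pa²(L-x)(2bL-(3b+a)(L-x))/(2L³EI)  [x>a] = 19·4²·(10-8)·(2·6·10-(3·6+4)·(10-8))/(2·10³·200000) = 361/3125000 rad
Load 3 — point force P=-4 kN at a=5/2 m (b=L-a=15/2):
  θ_3 = Pa²(L-x)(2bL-(3b+a)(L-x))/(2L³EI)  [x>a] = (-4)·(5/2)²·(10-8)·(2·(15/2)·10-(3·(15/2)+(5/2))·(10-8))/(2·10³·200000) = -1/80000 rad
Superposition: θ = Σ θ_i = 9151/50000000 rad ≈ 0.000183 rad

θ(8) = 9151/50000000 rad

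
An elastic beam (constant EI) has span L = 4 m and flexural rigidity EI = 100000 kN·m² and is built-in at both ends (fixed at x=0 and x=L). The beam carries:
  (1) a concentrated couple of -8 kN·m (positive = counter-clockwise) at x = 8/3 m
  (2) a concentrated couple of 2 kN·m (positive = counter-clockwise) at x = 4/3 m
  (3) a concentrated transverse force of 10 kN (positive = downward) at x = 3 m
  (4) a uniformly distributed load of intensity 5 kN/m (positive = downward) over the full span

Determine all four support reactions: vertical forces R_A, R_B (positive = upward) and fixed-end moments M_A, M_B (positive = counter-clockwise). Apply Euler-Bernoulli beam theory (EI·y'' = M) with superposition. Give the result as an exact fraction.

Load 1 — applied couple M₀=-8 kN·m at a=8/3 m (b=L-a=4/3):
  R_A = 6M₀ab/L³ = 6·(-8)·(8/3)·(4/3)/4³ = -8/3 kN
  M_A = M₀b(2a-b)/L² = (-8)·(4/3)·(2·(8/3)-(4/3))/4² = -8/3 kN·m
  R_B = -6M₀ab/L³ = -6·(-8)·(8/3)·(4/3)/4³ = 8/3 kN
  M_B = M₀a(2b-a)/L² = (-8)·(8/3)·(2·(4/3)-(8/3))/4² = 0 kN·m
Load 2 — applied couple M₀=2 kN·m at a=4/3 m (b=L-a=8/3):
  R_A = 6M₀ab/L³ = 6·2·(4/3)·(8/3)/4³ = 2/3 kN
  M_A = M₀b(2a-b)/L² = 2·(8/3)·(2·(4/3)-(8/3))/4² = 0 kN·m
  R_B = -6M₀ab/L³ = -6·2·(4/3)·(8/3)/4³ = -2/3 kN
  M_B = M₀a(2b-a)/L² = 2·(4/3)·(2·(8/3)-(4/3))/4² = 2/3 kN·m
Load 3 — point force P=10 kN at a=3 m (b=L-a=1):
  R_A = Pb²(3a+b)/L³ = 10·1²·(3·3+1)/4³ = 25/16 kN
  M_A = Pab²/L² = 10·3·1²/4² = 15/8 kN·m
  R_B = Pa²(a+3b)/L³ = 10·3²·(3+3·1)/4³ = 135/16 kN
  M_B = -Pa²b/L² = -10·3²·1/4² = -45/8 kN·m
Load 4 — uniform load w=5 kN/m over full span:
  R_A = wL/2 = 5·4/2 = 10 kN
  M_A = wL²/12 = 5·4²/12 = 20/3 kN·m
  R_B = wL/2 = 5·4/2 = 10 kN
  M_B = -wL²/12 = -5·4²/12 = -20/3 kN·m
Superposition: R_A = 153/16 kN, M_A = 47/8 kN·m, R_B = 327/16 kN, M_B = -93/8 kN·m

R_A = 153/16 kN, M_A = 47/8 kN·m, R_B = 327/16 kN, M_B = -93/8 kN·m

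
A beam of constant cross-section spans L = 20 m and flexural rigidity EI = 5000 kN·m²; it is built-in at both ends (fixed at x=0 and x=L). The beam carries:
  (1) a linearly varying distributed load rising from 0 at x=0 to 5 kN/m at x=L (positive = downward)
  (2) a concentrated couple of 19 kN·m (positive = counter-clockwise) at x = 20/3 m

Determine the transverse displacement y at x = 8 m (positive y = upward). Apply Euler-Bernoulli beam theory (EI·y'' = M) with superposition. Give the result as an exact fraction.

y(8) = -519/3125 m

Load 1 — triangular load w₀=5 kN/m (0→w₀ over full span):
  y_1 = -w₀x²(L-x)²(x+2L)/(120LEI) = -5·8²·(20-8)²·(8+2·20)/(120·20·5000) = -576/3125 m
Load 2 — applied couple M₀=19 kN·m at a=20/3 m (b=L-a=40/3):
  y_2 = (R_Ax³/6 - M_Ax²/2 - M₀(x-a)²/2)/EI  [x>a] with R_A=19/15, M_A=0 = ((19/15)·8³/6 - 0·8²/2 - 19·(8-(20/3))²/2)/5000 = 57/3125 m
Superposition: y = Σ y_i = -519/3125 m ≈ -0.166080 m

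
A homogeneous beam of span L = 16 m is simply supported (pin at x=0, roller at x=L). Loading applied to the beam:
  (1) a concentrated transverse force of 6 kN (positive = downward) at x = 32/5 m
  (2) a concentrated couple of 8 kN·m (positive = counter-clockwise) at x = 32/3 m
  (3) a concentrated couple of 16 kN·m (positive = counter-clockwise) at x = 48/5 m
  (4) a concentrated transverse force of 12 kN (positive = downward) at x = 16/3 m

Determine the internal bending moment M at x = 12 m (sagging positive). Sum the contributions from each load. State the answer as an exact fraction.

M(12) = 98/5 kN·m

Load 1 — point force P=6 kN at a=32/5 m (b=L-a=48/5):
  M_1 = Pa(L-x)/L  [x>a] = 6·(32/5)·(16-12)/16 = 48/5 kN·m
Load 2 — applied couple M₀=8 kN·m at a=32/3 m (b=L-a=16/3):
  M_2 = M₀x/L - M₀  [x>a] = 8·12/16 - 8 = -2 kN·m
Load 3 — applied couple M₀=16 kN·m at a=48/5 m (b=L-a=32/5):
  M_3 = M₀x/L - M₀  [x>a] = 16·12/16 - 16 = -4 kN·m
Load 4 — point force P=12 kN at a=16/3 m (b=L-a=32/3):
  M_4 = Pa(L-x)/L  [x>a] = 12·(16/3)·(16-12)/16 = 16 kN·m
Superposition: M = Σ M_i = 98/5 kN·m ≈ 19.600000 kN·m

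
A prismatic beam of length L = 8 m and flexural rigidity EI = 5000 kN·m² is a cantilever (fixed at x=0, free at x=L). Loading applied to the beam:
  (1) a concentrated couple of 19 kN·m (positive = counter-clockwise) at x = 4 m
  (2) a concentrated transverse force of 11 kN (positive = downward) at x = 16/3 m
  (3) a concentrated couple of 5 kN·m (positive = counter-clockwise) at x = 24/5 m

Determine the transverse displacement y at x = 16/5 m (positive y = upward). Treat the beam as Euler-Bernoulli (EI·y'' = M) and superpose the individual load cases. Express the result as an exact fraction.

Load 1 — applied couple M₀=19 kN·m at a=4 m (b=L-a=4):
  y_1 = M₀x²/(2EI)  [x≤a] = 19·(16/5)²/(2·5000) = 304/15625 m
Load 2 — point force P=11 kN at a=16/3 m (b=L-a=8/3):
  y_2 = -Px²(3a-x)/(6EI)  [x≤a] = -11·(16/5)²·(3·(16/3)-(16/5))/(6·5000) = -11264/234375 m
Load 3 — applied couple M₀=5 kN·m at a=24/5 m (b=L-a=16/5):
  y_3 = M₀x²/(2EI)  [x≤a] = 5·(16/5)²/(2·5000) = 16/3125 m
Superposition: y = Σ y_i = -5504/234375 m ≈ -0.023484 m

y(16/5) = -5504/234375 m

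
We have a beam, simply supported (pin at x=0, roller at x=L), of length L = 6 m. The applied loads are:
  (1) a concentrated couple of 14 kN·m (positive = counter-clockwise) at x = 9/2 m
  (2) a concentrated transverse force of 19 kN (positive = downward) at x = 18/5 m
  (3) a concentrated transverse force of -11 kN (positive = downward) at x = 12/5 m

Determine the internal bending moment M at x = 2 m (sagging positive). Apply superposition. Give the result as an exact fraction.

M(2) = 20/3 kN·m

Load 1 — applied couple M₀=14 kN·m at a=9/2 m (b=L-a=3/2):
  M_1 = M₀x/L  [x≤a] = 14·2/6 = 14/3 kN·m
Load 2 — point force P=19 kN at a=18/5 m (b=L-a=12/5):
  M_2 = Pbx/L  [x≤a] = 19·(12/5)·2/6 = 76/5 kN·m
Load 3 — point force P=-11 kN at a=12/5 m (b=L-a=18/5):
  M_3 = Pbx/L  [x≤a] = (-11)·(18/5)·2/6 = -66/5 kN·m
Superposition: M = Σ M_i = 20/3 kN·m ≈ 6.666667 kN·m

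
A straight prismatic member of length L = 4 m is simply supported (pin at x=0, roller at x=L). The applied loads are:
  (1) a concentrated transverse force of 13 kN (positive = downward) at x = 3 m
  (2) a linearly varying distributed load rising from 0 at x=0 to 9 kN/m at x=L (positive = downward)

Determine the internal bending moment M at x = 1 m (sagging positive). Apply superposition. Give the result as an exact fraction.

Load 1 — point force P=13 kN at a=3 m (b=L-a=1):
  M_1 = Pbx/L  [x≤a] = 13·1·1/4 = 13/4 kN·m
Load 2 — triangular load w₀=9 kN/m (0→w₀ over full span):
  M_2 = w₀Lx/6 - w₀x³/(6L) = 9·4·1/6 - 9·1³/(6·4) = 45/8 kN·m
Superposition: M = Σ M_i = 71/8 kN·m ≈ 8.875000 kN·m

M(1) = 71/8 kN·m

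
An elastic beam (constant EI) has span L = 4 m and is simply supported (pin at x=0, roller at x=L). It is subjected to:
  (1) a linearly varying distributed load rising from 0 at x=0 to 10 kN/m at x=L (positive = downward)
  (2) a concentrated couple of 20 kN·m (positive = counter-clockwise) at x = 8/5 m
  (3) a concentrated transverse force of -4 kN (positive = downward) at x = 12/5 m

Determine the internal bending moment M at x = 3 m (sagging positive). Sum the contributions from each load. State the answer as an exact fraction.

M(3) = 27/20 kN·m

Load 1 — triangular load w₀=10 kN/m (0→w₀ over full span):
  M_1 = w₀Lx/6 - w₀x³/(6L) = 10·4·3/6 - 10·3³/(6·4) = 35/4 kN·m
Load 2 — applied couple M₀=20 kN·m at a=8/5 m (b=L-a=12/5):
  M_2 = M₀x/L - M₀  [x>a] = 20·3/4 - 20 = -5 kN·m
Load 3 — point force P=-4 kN at a=12/5 m (b=L-a=8/5):
  M_3 = Pa(L-x)/L  [x>a] = (-4)·(12/5)·(4-3)/4 = -12/5 kN·m
Superposition: M = Σ M_i = 27/20 kN·m ≈ 1.350000 kN·m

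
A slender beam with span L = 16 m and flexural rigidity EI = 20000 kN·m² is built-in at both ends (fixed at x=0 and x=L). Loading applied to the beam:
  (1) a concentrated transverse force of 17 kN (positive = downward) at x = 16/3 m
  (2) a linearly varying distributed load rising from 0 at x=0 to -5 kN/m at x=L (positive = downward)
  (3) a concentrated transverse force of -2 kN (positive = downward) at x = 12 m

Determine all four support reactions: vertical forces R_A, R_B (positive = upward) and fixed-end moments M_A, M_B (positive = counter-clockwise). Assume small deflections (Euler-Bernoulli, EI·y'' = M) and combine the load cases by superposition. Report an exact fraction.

R_A = 121/432 kN, M_A = -209/54 kN·m, R_B = -10921/432 kN, M_B = 2611/54 kN·m

Load 1 — point force P=17 kN at a=16/3 m (b=L-a=32/3):
  R_A = Pb²(3a+b)/L³ = 17·(32/3)²·(3·(16/3)+(32/3))/16³ = 340/27 kN
  M_A = Pab²/L² = 17·(16/3)·(32/3)²/16² = 1088/27 kN·m
  R_B = Pa²(a+3b)/L³ = 17·(16/3)²·((16/3)+3·(32/3))/16³ = 119/27 kN
  M_B = -Pa²b/L² = -17·(16/3)²·(32/3)/16² = -544/27 kN·m
Load 2 — triangular load w₀=-5 kN/m (0→w₀ over full span):
  R_A = 3w₀L/20 = 3·(-5)·16/20 = -12 kN
  M_A = w₀L²/30 = (-5)·16²/30 = -128/3 kN·m
  R_B = 7w₀L/20 = 7·(-5)·16/20 = -28 kN
  M_B = -w₀L²/20 = -(-5)·16²/20 = 64 kN·m
Load 3 — point force P=-2 kN at a=12 m (b=L-a=4):
  R_A = Pb²(3a+b)/L³ = (-2)·4²·(3·12+4)/16³ = -5/16 kN
  M_A = Pab²/L² = (-2)·12·4²/16² = -3/2 kN·m
  R_B = Pa²(a+3b)/L³ = (-2)·12²·(12+3·4)/16³ = -27/16 kN
  M_B = -Pa²b/L² = -(-2)·12²·4/16² = 9/2 kN·m
Superposition: R_A = 121/432 kN, M_A = -209/54 kN·m, R_B = -10921/432 kN, M_B = 2611/54 kN·m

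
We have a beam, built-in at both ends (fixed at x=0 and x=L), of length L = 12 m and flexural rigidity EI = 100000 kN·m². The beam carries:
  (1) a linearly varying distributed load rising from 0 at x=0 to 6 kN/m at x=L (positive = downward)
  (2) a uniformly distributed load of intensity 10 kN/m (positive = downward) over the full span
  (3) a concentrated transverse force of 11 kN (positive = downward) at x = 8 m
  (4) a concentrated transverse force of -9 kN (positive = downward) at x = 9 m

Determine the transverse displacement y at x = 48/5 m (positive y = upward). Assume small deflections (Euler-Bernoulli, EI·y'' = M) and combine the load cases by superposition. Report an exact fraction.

Load 1 — triangular load w₀=6 kN/m (0→w₀ over full span):
  y_1 = -w₀x²(L-x)²(x+2L)/(120LEI) = -6·(48/5)²·(12-(48/5))²·((48/5)+2·12)/(120·12·100000) = -36288/48828125 m
Load 2 — uniform load w=10 kN/m over full span:
  y_2 = -wx²(L-x)²/(24EI) = -10·(48/5)²·(12-(48/5))²/(24·100000) = -864/390625 m
Load 3 — point force P=11 kN at a=8 m (b=L-a=4):
  y_3 = -Pa²(L-x)²(3bL-(3b+a)(L-x))/(6L³EI)  [x>a] = -11·8²·(12-(48/5))²·(3·4·12-(3·4+8)·(12-(48/5)))/(6·12³·100000) = -88/234375 m
Load 4 — point force P=-9 kN at a=9 m (b=L-a=3):
  y_4 = -Pa²(L-x)²(3bL-(3b+a)(L-x))/(6L³EI)  [x>a] = -(-9)·9²·(12-(48/5))²·(3·3·12-(3·3+9)·(12-(48/5)))/(6·12³·100000) = 6561/25000000 m
Superposition: y = Σ y_i = -28762921/9375000000 m ≈ -0.003068 m

y(48/5) = -28762921/9375000000 m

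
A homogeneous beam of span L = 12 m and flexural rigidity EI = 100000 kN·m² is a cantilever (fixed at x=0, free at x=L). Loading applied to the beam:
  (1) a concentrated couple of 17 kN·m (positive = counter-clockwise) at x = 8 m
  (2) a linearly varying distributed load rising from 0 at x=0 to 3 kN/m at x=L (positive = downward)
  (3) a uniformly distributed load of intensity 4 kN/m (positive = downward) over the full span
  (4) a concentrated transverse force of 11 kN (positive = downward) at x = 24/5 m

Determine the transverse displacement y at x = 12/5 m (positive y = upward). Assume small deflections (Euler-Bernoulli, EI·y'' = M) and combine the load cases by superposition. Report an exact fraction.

y(12/5) = -2295999/195312500 m

Load 1 — applied couple M₀=17 kN·m at a=8 m (b=L-a=4):
  y_1 = M₀x²/(2EI)  [x≤a] = 17·(12/5)²/(2·100000) = 153/312500 m
Load 2 — triangular load w₀=3 kN/m (0→w₀ over full span):
  y_2 = (w₀Lx³/12-w₀L²x²/6-w₀x⁵/(120L))/EI = (3·12·(12/5)³/12-3·12²·(12/5)²/6-3·(12/5)⁵/(120·12))/100000 = -182331/48828125 m
Load 3 — uniform load w=4 kN/m over full span:
  y_3 = -wx²(x²-4Lx+6L²)/(24EI) = -4·(12/5)²·((12/5)²-4·12·(12/5)+6·12²)/(24·100000) = -14148/1953125 m
Load 4 — point force P=11 kN at a=24/5 m (b=L-a=36/5):
  y_4 = -Px²(3a-x)/(6EI)  [x≤a] = -11·(12/5)²·(3·(24/5)-(12/5))/(6·100000) = -99/78125 m
Superposition: y = Σ y_i = -2295999/195312500 m ≈ -0.011756 m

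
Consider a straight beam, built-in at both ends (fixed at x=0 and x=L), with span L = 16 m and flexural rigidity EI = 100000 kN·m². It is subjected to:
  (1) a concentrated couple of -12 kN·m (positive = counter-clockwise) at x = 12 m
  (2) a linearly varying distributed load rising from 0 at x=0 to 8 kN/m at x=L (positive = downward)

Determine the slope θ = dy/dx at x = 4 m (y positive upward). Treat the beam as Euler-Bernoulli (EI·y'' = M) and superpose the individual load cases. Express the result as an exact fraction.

θ(4) = -2331/2000000 rad

Load 1 — applied couple M₀=-12 kN·m at a=12 m (b=L-a=4):
  θ_1 = (R_Ax²/2 - M_Ax)/EI  [x≤a] with R_A=-27/32, M_A=-15/4 = ((-27/32)·4²/2 - (-15/4)·4)/100000 = 33/400000 rad
Load 2 — triangular load w₀=8 kN/m (0→w₀ over full span):
  θ_2 = -w₀(2x(L-x)(L-2x)(x+2L)+x²(L-x)²)/(120LEI) = -8·(2·4·(16-4)·(16-2·4)·(4+2·16)+4²·(16-4)²)/(120·16·100000) = -39/31250 rad
Superposition: θ = Σ θ_i = -2331/2000000 rad ≈ -0.001166 rad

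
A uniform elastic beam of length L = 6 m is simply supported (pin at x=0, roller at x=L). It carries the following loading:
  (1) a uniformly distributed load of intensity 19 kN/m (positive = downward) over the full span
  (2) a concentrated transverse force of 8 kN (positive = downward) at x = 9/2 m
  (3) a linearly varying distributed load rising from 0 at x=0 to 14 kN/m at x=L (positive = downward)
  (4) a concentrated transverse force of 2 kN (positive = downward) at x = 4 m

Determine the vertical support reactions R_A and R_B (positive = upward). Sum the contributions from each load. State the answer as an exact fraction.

R_A = 221/3 kN, R_B = 277/3 kN

Load 1 — uniform load w=19 kN/m over full span:
  R_A = wL/2 = 19·6/2 = 57 kN
  R_B = wL/2 = 19·6/2 = 57 kN
Load 2 — point force P=8 kN at a=9/2 m (b=L-a=3/2):
  R_A = Pb/L = 8·(3/2)/6 = 2 kN
  R_B = Pa/L = 8·(9/2)/6 = 6 kN
Load 3 — triangular load w₀=14 kN/m (0→w₀ over full span):
  R_A = w₀L/6 = 14·6/6 = 14 kN
  R_B = w₀L/3 = 14·6/3 = 28 kN
Load 4 — point force P=2 kN at a=4 m (b=L-a=2):
  R_A = Pb/L = 2·2/6 = 2/3 kN
  R_B = Pa/L = 2·4/6 = 4/3 kN
Superposition: R_A = 221/3 kN, R_B = 277/3 kN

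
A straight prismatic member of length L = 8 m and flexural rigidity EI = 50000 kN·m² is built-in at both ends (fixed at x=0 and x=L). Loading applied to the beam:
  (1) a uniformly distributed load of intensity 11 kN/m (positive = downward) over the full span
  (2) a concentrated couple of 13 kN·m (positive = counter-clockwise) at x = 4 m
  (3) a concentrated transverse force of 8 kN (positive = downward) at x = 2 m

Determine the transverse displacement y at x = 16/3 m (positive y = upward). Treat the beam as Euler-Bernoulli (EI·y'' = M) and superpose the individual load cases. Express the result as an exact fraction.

Load 1 — uniform load w=11 kN/m over full span:
  y_1 = -wx²(L-x)²/(24EI) = -11·(16/3)²·(8-(16/3))²/(24·50000) = -1408/759375 m
Load 2 — applied couple M₀=13 kN·m at a=4 m (b=L-a=4):
  y_2 = (R_Ax³/6 - M_Ax²/2 - M₀(x-a)²/2)/EI  [x>a] with R_A=39/16, M_A=13/4 = ((39/16)·(16/3)³/6 - (13/4)·(16/3)²/2 - 13·((16/3)-4)²/2)/50000 = 13/168750 m
Load 3 — point force P=8 kN at a=2 m (b=L-a=6):
  y_3 = -Pa²(L-x)²(3bL-(3b+a)(L-x))/(6L³EI)  [x>a] = -8·2²·(8-(16/3))²·(3·6·8-(3·6+2)·(8-(16/3)))/(6·8³·50000) = -34/253125 m
Superposition: y = Σ y_i = -2903/1518750 m ≈ -0.001911 m

y(16/3) = -2903/1518750 m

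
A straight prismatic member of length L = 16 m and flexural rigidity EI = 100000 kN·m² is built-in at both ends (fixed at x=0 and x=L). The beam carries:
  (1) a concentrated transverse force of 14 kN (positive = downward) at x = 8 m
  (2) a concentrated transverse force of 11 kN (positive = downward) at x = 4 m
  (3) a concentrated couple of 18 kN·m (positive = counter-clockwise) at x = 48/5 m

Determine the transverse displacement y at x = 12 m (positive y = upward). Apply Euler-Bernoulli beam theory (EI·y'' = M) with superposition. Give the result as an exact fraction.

Load 1 — point force P=14 kN at a=8 m (b=L-a=8):
  y_1 = -Pa²(L-x)²(3bL-(3b+a)(L-x))/(6L³EI)  [x>a] = -14·8²·(16-12)²·(3·8·16-(3·8+8)·(16-12))/(6·16³·100000) = -14/9375 m
Load 2 — point force P=11 kN at a=4 m (b=L-a=12):
  y_2 = -Pa²(L-x)²(3bL-(3b+a)(L-x))/(6L³EI)  [x>a] = -11·4²·(16-12)²·(3·12·16-(3·12+4)·(16-12))/(6·16³·100000) = -143/300000 m
Load 3 — applied couple M₀=18 kN·m at a=48/5 m (b=L-a=32/5):
  y_3 = (R_Ax³/6 - M_Ax²/2 - M₀(x-a)²/2)/EI  [x>a] with R_A=81/50, M_A=144/25 = ((81/50)·12³/6 - (144/25)·12²/2 - 18·(12-(48/5))²/2)/100000 = 0 m
Superposition: y = Σ y_i = -197/100000 m ≈ -0.001970 m

y(12) = -197/100000 m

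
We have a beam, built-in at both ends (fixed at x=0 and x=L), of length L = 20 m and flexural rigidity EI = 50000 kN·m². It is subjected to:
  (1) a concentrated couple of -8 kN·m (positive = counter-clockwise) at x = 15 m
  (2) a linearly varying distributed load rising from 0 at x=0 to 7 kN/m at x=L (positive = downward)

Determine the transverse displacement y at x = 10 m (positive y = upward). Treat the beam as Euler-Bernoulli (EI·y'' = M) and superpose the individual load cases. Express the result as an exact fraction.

y(10) = -169/6000 m

Load 1 — applied couple M₀=-8 kN·m at a=15 m (b=L-a=5):
  y_1 = (R_Ax³/6 - M_Ax²/2)/EI  [x≤a] with R_A=-9/20, M_A=-5/2 = ((-9/20)·10³/6 - (-5/2)·10²/2)/50000 = 1/1000 m
Load 2 — triangular load w₀=7 kN/m (0→w₀ over full span):
  y_2 = -w₀x²(L-x)²(x+2L)/(120LEI) = -7·10²·(20-10)²·(10+2·20)/(120·20·50000) = -7/240 m
Superposition: y = Σ y_i = -169/6000 m ≈ -0.028167 m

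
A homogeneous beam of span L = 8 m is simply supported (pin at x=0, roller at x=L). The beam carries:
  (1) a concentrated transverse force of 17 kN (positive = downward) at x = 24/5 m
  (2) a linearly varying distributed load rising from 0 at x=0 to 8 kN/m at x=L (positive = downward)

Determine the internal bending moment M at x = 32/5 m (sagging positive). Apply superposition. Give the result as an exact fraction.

Load 1 — point force P=17 kN at a=24/5 m (b=L-a=16/5):
  M_1 = Pa(L-x)/L  [x>a] = 17·(24/5)·(8-(32/5))/8 = 408/25 kN·m
Load 2 — triangular load w₀=8 kN/m (0→w₀ over full span):
  M_2 = w₀Lx/6 - w₀x³/(6L) = 8·8·(32/5)/6 - 8·(32/5)³/(6·8) = 3072/125 kN·m
Superposition: M = Σ M_i = 5112/125 kN·m ≈ 40.896000 kN·m

M(32/5) = 5112/125 kN·m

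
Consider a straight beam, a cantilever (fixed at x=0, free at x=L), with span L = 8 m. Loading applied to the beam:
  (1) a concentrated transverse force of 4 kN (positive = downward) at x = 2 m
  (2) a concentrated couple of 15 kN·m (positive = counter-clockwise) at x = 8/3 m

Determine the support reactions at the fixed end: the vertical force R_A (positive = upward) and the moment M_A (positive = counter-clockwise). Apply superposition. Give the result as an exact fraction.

Load 1 — point force P=4 kN at a=2 m (b=L-a=6):
  R_A = P = 4 kN
  M_A = Pa = 4·2 = 8 kN·m
Load 2 — applied couple M₀=15 kN·m at a=8/3 m (b=L-a=16/3):
  R_A = 0 kN
  M_A = -M₀ = -15 kN·m
Superposition: R_A = 4 kN, M_A = -7 kN·m

R_A = 4 kN, M_A = -7 kN·m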